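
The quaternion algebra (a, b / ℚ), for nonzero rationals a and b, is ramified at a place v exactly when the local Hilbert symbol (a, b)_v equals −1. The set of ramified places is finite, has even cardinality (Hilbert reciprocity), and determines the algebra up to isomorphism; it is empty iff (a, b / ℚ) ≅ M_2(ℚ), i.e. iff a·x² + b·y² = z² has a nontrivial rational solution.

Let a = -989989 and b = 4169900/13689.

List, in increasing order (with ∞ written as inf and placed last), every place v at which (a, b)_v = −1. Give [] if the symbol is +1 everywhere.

[2, 13, 37, 43]

(a, b) ≡ (-989989, 851) mod (ℚ^×)²; places V = {2, 3, 5, 7, 11, 13, 23, 37, 43, ∞}.
(a,b)_11: α=1, u≡3; β=0, v≡4 (mod 11); (3|11)=+1, (4|11)=+1; sign (−1)^0·+1^0·+1^1 = +1.
(a,b)_5: α=0, u≡1; β=2, v≡4 (mod 5); (1|5)=+1, (4|5)=+1; sign (−1)^0·+1^2·+1^0 = +1.
(a,b)_∞: sgn(-989989)=−, sgn(851)=+, so +1.
(a,b)_13: α=1, u≡1; β=-2, v≡11 (mod 13); (1|13)=+1, (11|13)=-1; sign (−1)^0·+1^-2·-1^1 = -1.
(a,b)_2: α=0, β=2; u≡3, v≡3 (mod 8); ε(u)ε(v)=1·1, αω(v)=0·1, βω(u)=2·1; sum ≡ 1  ⇒  -1.
(a,b)_43: α=1, u≡25; β=0, v≡27 (mod 43); (25|43)=+1, (27|43)=-1; sign (−1)^0·+1^0·-1^1 = -1.
(a,b)_23: α=1, u≡13; β=1, v≡15 (mod 23); (13|23)=+1, (15|23)=-1; sign (−1)^1·+1^1·-1^1 = +1.
(a,b)_3: α=0, u≡2; β=-4, v≡2 (mod 3); (2|3)=-1, (2|3)=-1; sign (−1)^0·-1^-4·-1^0 = +1.
(a,b)_7: α=1, u≡1; β=2, v≡2 (mod 7); (1|7)=+1, (2|7)=+1; sign (−1)^0·+1^2·+1^1 = +1.
(a,b)_37: α=0, u≡20; β=1, v≡2 (mod 37); (20|37)=-1, (2|37)=-1; sign (−1)^0·-1^1·-1^0 = -1.
(-989989, 851 / ℚ) ramifies at {2, 13, 37, 43}: a division algebra.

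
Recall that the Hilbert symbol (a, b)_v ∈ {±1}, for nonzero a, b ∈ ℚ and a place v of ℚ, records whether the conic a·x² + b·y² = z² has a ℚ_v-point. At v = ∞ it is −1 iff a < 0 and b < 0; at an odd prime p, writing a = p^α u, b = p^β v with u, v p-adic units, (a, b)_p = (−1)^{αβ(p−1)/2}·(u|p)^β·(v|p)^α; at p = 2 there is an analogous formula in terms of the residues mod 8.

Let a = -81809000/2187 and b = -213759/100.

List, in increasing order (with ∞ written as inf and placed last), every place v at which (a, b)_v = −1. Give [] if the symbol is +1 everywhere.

Mod squares: a ≡ -2454270, b ≡ -2639. Check v ∈ {∞, 2, 3, 5, 7, 13, 29, 31}.
v=31: a=31^1·(≡20), b=31^0·(≡29) mod 31; (20|31)=+1, (29|31)=-1; (−1)^{1·0·15}·(+1)^0·(-1)^1 = -1.
v=3: a=3^-7·(≡1), b=3^4·(≡1) mod 3; (1|3)=+1, (1|3)=+1; (−1)^{-7·4·1}·(+1)^4·(+1)^-7 = +1.
v=∞: -2454270 < 0 and -2639 < 0  ⇒  (a,b)_∞ = -1.
v=7: a=7^1·(≡6), b=7^1·(≡2) mod 7; (6|7)=-1, (2|7)=+1; (−1)^{1·1·3}·(-1)^1·(+1)^1 = +1.
v=5: a=5^3·(≡4), b=5^-2·(≡4) mod 5; (4|5)=+1, (4|5)=+1; (−1)^{3·-2·2}·(+1)^-2·(+1)^3 = +1.
v=2: v_2(a)=3, v_2(b)=-2; units ≡ 1, 1 (mod 8); ε·ε+αω+βω = 0·0+3·0+-2·0 ≡ 0  ⇒  (a,b)_2 = +1.
v=13: a=13^1·(≡9), b=13^1·(≡6) mod 13; (9|13)=+1, (6|13)=-1; (−1)^{1·1·6}·(+1)^1·(-1)^1 = -1.
v=29: a=29^1·(≡10), b=29^1·(≡13) mod 29; (10|29)=-1, (13|29)=+1; (−1)^{1·1·14}·(-1)^1·(+1)^1 = -1.
(-2454270, -2639 / ℚ) ramifies at {13, 29, 31, ∞}: a division algebra.

[13, 29, 31, inf]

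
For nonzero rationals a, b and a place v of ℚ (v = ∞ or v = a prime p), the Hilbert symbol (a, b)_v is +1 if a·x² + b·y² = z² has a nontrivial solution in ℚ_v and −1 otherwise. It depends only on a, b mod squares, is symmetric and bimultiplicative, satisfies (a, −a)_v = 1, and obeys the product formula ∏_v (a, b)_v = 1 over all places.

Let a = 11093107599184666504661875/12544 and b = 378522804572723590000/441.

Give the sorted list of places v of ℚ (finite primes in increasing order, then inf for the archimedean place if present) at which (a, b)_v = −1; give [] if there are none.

[2, 17, 29, 37]

Mod squares: a ≡ 223616419, b ≡ 172159. Check v ∈ {∞, 2, 3, 5, 7, 13, 17, 19, 23, 29, 37, 41}.
v=41: a=41^1·(≡29), b=41^1·(≡27) mod 41; (29|41)=-1, (27|41)=-1; (−1)^{1·1·20}·(-1)^1·(-1)^1 = +1.
v=37: a=37^3·(≡1), b=37^2·(≡14) mod 37; (1|37)=+1, (14|37)=-1; (−1)^{3·2·18}·(+1)^2·(-1)^3 = -1.
v=17: a=17^1·(≡4), b=17^1·(≡11) mod 17; (4|17)=+1, (11|17)=-1; (−1)^{1·1·8}·(+1)^1·(-1)^1 = -1.
v=5: a=5^4·(≡1), b=5^4·(≡4) mod 5; (1|5)=+1, (4|5)=+1; (−1)^{4·4·2}·(+1)^4·(+1)^4 = +1.
v=∞: 223616419 > 0 and 172159 > 0  ⇒  (a,b)_∞ = +1.
v=19: a=19^4·(≡11), b=19^3·(≡7) mod 19; (11|19)=+1, (7|19)=+1; (−1)^{4·3·9}·(+1)^3·(+1)^4 = +1.
v=13: a=13^1·(≡9), b=13^1·(≡10) mod 13; (9|13)=+1, (10|13)=+1; (−1)^{1·1·6}·(+1)^1·(+1)^1 = +1.
v=23: a=23^3·(≡8), b=23^2·(≡9) mod 23; (8|23)=+1, (9|23)=+1; (−1)^{3·2·11}·(+1)^2·(+1)^3 = +1.
v=2: v_2(a)=-8, v_2(b)=4; units ≡ 3, 7 (mod 8); ε·ε+αω+βω = 1·1+-8·0+4·1 ≡ 1  ⇒  (a,b)_2 = -1.
v=3: a=3^0·(≡1), b=3^-2·(≡1) mod 3; (1|3)=+1, (1|3)=+1; (−1)^{0·-2·1}·(+1)^-2·(+1)^0 = +1.
v=29: a=29^3·(≡18), b=29^2·(≡19) mod 29; (18|29)=-1, (19|29)=-1; (−1)^{3·2·14}·(-1)^2·(-1)^3 = -1.
v=7: a=7^-2·(≡3), b=7^-2·(≡2) mod 7; (3|7)=-1, (2|7)=+1; (−1)^{-2·-2·3}·(-1)^-2·(+1)^-2 = +1.
|Ram(223616419, 172159)| = 4, even; anisotropic at {2, 17, 29, 37}.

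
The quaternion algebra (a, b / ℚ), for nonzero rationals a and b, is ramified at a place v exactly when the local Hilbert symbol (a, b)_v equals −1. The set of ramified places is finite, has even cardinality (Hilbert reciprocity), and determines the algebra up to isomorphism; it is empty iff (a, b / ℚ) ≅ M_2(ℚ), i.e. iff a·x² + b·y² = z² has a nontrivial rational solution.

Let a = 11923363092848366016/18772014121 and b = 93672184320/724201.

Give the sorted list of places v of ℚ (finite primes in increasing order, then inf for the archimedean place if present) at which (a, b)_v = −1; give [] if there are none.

(a, b) ≡ (39, 330) mod (ℚ^×)²; places V = {2, 3, 5, 7, 11, 13, 17, 23, 37, ∞}.
(a,b)_5: α=0, u≡1; β=1, v≡4 (mod 5); (1|5)=+1, (4|5)=+1; sign (−1)^0·+1^1·+1^0 = +1.
(a,b)_23: α=-4, u≡9; β=-2, v≡4 (mod 23); (9|23)=+1, (4|23)=+1; sign (−1)^0·+1^-2·+1^-4 = +1.
(a,b)_3: α=15, u≡1; β=9, v≡2 (mod 3); (1|3)=+1, (2|3)=-1; sign (−1)^1·+1^9·-1^15 = +1.
(a,b)_17: α=2, u≡3; β=0, v≡7 (mod 17); (3|17)=-1, (7|17)=-1; sign (−1)^0·-1^0·-1^2 = +1.
(a,b)_∞: sgn(39)=+, sgn(330)=+, so +1.
(a,b)_11: α=2, u≡2; β=1, v≡8 (mod 11); (2|11)=-1, (8|11)=-1; sign (−1)^0·-1^1·-1^2 = -1.
(a,b)_13: α=5, u≡9; β=2, v≡8 (mod 13); (9|13)=+1, (8|13)=-1; sign (−1)^0·+1^2·-1^5 = -1.
(a,b)_37: α=-2, u≡32; β=-2, v≡1 (mod 37); (32|37)=-1, (1|37)=+1; sign (−1)^0·-1^-2·+1^-2 = +1.
(a,b)_7: α=-2, u≡4; β=0, v≡4 (mod 7); (4|7)=+1, (4|7)=+1; sign (−1)^0·+1^0·+1^-2 = +1.
(a,b)_2: α=6, β=9; u≡7, v≡5 (mod 8); ε(u)ε(v)=1·0, αω(v)=6·1, βω(u)=9·0; sum ≡ 0  ⇒  +1.
Ram(39, 330) = {11, 13}; no ℚ_11-point on the conic.

[11, 13]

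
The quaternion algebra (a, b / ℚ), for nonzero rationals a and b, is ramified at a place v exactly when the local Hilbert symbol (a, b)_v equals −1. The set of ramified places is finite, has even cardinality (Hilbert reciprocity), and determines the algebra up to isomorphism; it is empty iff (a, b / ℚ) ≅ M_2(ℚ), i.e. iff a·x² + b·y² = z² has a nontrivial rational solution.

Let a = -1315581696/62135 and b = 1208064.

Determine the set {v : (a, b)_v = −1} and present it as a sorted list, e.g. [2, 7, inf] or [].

(a, b) ≡ (-8385, 39) mod (ℚ^×)²; places V = {2, 3, 5, 11, 13, 17, 43, ∞}.
(a,b)_3: α=3, u≡1; β=1, v≡1 (mod 3); (1|3)=+1, (1|3)=+1; sign (−1)^1·+1^1·+1^3 = -1.
(a,b)_11: α=4, u≡2; β=2, v≡7 (mod 11); (2|11)=-1, (7|11)=-1; sign (−1)^0·-1^2·-1^4 = +1.
(a,b)_5: α=-1, u≡2; β=0, v≡4 (mod 5); (2|5)=-1, (4|5)=+1; sign (−1)^0·-1^0·+1^-1 = +1.
(a,b)_2: α=8, β=8; u≡7, v≡7 (mod 8); ε(u)ε(v)=1·1, αω(v)=8·0, βω(u)=8·0; sum ≡ 1  ⇒  -1.
(a,b)_13: α=1, u≡8; β=1, v≡4 (mod 13); (8|13)=-1, (4|13)=+1; sign (−1)^0·-1^1·+1^1 = -1.
(a,b)_43: α=-1, u≡8; β=0, v≡22 (mod 43); (8|43)=-1, (22|43)=-1; sign (−1)^0·-1^0·-1^-1 = -1.
(a,b)_∞: sgn(-8385)=−, sgn(39)=+, so +1.
(a,b)_17: α=-2, u≡13; β=0, v≡10 (mod 17); (13|17)=+1, (10|17)=-1; sign (−1)^0·+1^0·-1^-2 = +1.
Ram(-8385, 39) = {2, 3, 13, 43}; no ℚ_2-point on the conic.

[2, 3, 13, 43]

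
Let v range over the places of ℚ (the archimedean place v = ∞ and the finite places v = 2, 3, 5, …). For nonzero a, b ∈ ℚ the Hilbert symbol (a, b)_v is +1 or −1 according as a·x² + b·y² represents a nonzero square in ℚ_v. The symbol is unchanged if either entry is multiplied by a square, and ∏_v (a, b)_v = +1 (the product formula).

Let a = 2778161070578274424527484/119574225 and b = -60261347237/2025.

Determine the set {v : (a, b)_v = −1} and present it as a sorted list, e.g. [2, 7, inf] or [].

[2, 13]

(a, b) ≡ (31, -533) mod (ℚ^×)²; places V = {2, 3, 5, 7, 11, 13, 31, 41, ∞}.
(a,b)_31: α=3, u≡9; β=2, v≡10 (mod 31); (9|31)=+1, (10|31)=+1; sign (−1)^0·+1^2·+1^3 = +1.
(a,b)_3: α=-14, u≡1; β=-4, v≡1 (mod 3); (1|3)=+1, (1|3)=+1; sign (−1)^0·+1^-4·+1^-14 = +1.
(a,b)_13: α=2, u≡6; β=1, v≡5 (mod 13); (6|13)=-1, (5|13)=-1; sign (−1)^0·-1^1·-1^2 = -1.
(a,b)_2: α=2, β=0; u≡7, v≡3 (mod 8); ε(u)ε(v)=1·1, αω(v)=2·1, βω(u)=0·0; sum ≡ 1  ⇒  -1.
(a,b)_11: α=2, u≡9; β=0, v≡8 (mod 11); (9|11)=+1, (8|11)=-1; sign (−1)^0·+1^0·-1^2 = +1.
(a,b)_7: α=14, u≡6; β=6, v≡6 (mod 7); (6|7)=-1, (6|7)=-1; sign (−1)^0·-1^6·-1^14 = +1.
(a,b)_∞: sgn(31)=+, sgn(-533)=−, so +1.
(a,b)_5: α=-2, u≡1; β=-2, v≡3 (mod 5); (1|5)=+1, (3|5)=-1; sign (−1)^0·+1^-2·-1^-2 = +1.
(a,b)_41: α=2, u≡18; β=1, v≡15 (mod 41); (18|41)=+1, (15|41)=-1; sign (−1)^0·+1^1·-1^2 = +1.
(31, -533 / ℚ) ramifies at {2, 13}: a division algebra.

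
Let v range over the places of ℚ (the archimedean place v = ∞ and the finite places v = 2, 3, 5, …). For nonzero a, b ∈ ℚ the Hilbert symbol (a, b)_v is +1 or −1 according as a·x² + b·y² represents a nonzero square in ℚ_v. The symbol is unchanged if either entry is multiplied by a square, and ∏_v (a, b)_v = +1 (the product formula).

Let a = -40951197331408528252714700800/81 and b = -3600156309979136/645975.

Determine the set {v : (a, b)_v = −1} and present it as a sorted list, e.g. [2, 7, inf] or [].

Mod squares: a ≡ -365893, b ≡ -60636519746. Check v ∈ {∞, 2, 3, 5, 11, 17, 29, 31, 37, 41, 43, 47}.
v=41: a=41^2·(≡39), b=41^1·(≡35) mod 41; (39|41)=+1, (35|41)=-1; (−1)^{2·1·20}·(+1)^1·(-1)^2 = +1.
v=17: a=17^0·(≡16), b=17^2·(≡6) mod 17; (16|17)=+1, (6|17)=-1; (−1)^{0·2·8}·(+1)^2·(-1)^0 = +1.
v=11: a=11^3·(≡9), b=11^-1·(≡7) mod 11; (9|11)=+1, (7|11)=-1; (−1)^{3·-1·5}·(+1)^-1·(-1)^3 = +1.
v=47: a=47^2·(≡9), b=47^1·(≡34) mod 47; (9|47)=+1, (34|47)=+1; (−1)^{2·1·23}·(+1)^1·(+1)^2 = +1.
v=2: v_2(a)=12, v_2(b)=17; units ≡ 3, 7 (mod 8); ε·ε+αω+βω = 1·1+12·0+17·1 ≡ 0  ⇒  (a,b)_2 = +1.
v=29: a=29^1·(≡8), b=29^-1·(≡26) mod 29; (8|29)=-1, (26|29)=-1; (−1)^{1·-1·14}·(-1)^-1·(-1)^1 = +1.
v=∞: -365893 < 0 and -60636519746 < 0  ⇒  (a,b)_∞ = -1.
v=31: a=31^3·(≡1), b=31^1·(≡26) mod 31; (1|31)=+1, (26|31)=-1; (−1)^{3·1·15}·(+1)^1·(-1)^3 = +1.
v=3: a=3^-4·(≡2), b=3^-4·(≡1) mod 3; (2|3)=-1, (1|3)=+1; (−1)^{-4·-4·1}·(-1)^-4·(+1)^-4 = +1.
v=37: a=37^3·(≡1), b=37^1·(≡36) mod 37; (1|37)=+1, (36|37)=+1; (−1)^{3·1·18}·(+1)^1·(+1)^3 = +1.
v=5: a=5^2·(≡3), b=5^-2·(≡1) mod 5; (3|5)=-1, (1|5)=+1; (−1)^{2·-2·2}·(-1)^-2·(+1)^2 = +1.
v=43: a=43^2·(≡32), b=43^1·(≡6) mod 43; (32|43)=-1, (6|43)=+1; (−1)^{2·1·21}·(-1)^1·(+1)^2 = -1.
(-365893, -60636519746 / ℚ) ramifies at {43, ∞}: a division algebra.

[43, inf]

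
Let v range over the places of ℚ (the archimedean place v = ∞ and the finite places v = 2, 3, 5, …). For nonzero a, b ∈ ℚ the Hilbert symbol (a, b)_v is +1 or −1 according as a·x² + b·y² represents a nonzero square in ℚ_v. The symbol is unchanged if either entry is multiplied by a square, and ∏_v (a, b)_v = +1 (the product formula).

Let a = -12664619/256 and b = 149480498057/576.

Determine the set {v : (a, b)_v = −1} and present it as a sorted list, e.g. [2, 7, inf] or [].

(a, b) ≡ (-11, 1073) mod (ℚ^×)²; places V = {2, 3, 11, 29, 37, ∞}.
(a,b)_37: α=2, u≡25; β=3, v≡24 (mod 37); (25|37)=+1, (24|37)=-1; sign (−1)^0·+1^3·-1^2 = +1.
(a,b)_2: α=-8, β=-6; u≡5, v≡1 (mod 8); ε(u)ε(v)=0·0, αω(v)=-8·0, βω(u)=-6·1; sum ≡ 0  ⇒  +1.
(a,b)_29: α=2, u≡19; β=3, v≡27 (mod 29); (19|29)=-1, (27|29)=-1; sign (−1)^0·-1^3·-1^2 = -1.
(a,b)_3: α=0, u≡1; β=-2, v≡2 (mod 3); (1|3)=+1, (2|3)=-1; sign (−1)^0·+1^-2·-1^0 = +1.
(a,b)_∞: sgn(-11)=−, sgn(1073)=+, so +1.
(a,b)_11: α=1, u≡10; β=2, v≡10 (mod 11); (10|11)=-1, (10|11)=-1; sign (−1)^0·-1^2·-1^1 = -1.
Ram(-11, 1073) = {11, 29}; no ℚ_11-point on the conic.

[11, 29]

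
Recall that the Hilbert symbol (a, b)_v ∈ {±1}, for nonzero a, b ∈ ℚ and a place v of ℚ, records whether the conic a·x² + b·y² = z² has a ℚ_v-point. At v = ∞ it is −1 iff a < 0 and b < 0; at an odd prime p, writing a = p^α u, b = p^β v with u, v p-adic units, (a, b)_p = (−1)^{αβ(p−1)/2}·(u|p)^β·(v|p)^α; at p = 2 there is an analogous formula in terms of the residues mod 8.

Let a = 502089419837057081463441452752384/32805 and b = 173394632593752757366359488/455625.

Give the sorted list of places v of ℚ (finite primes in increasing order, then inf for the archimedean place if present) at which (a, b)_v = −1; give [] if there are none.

Mod squares: a ≡ 1849430, b ≡ 11673167. Check v ∈ {∞, 2, 3, 5, 7, 11, 17, 23, 29, 37, 43}.
v=7: a=7^12·(≡4), b=7^8·(≡2) mod 7; (4|7)=+1, (2|7)=+1; (−1)^{12·8·3}·(+1)^8·(+1)^12 = +1.
v=∞: 1849430 > 0 and 11673167 > 0  ⇒  (a,b)_∞ = +1.
v=29: a=29^4·(≡1), b=29^3·(≡8) mod 29; (1|29)=+1, (8|29)=-1; (−1)^{4·3·14}·(+1)^3·(-1)^4 = +1.
v=17: a=17^3·(≡5), b=17^2·(≡9) mod 17; (5|17)=-1, (9|17)=+1; (−1)^{3·2·8}·(-1)^2·(+1)^3 = +1.
v=2: v_2(a)=9, v_2(b)=6; units ≡ 3, 7 (mod 8); ε·ε+αω+βω = 1·1+9·0+6·1 ≡ 1  ⇒  (a,b)_2 = -1.
v=43: a=43^1·(≡23), b=43^1·(≡13) mod 43; (23|43)=+1, (13|43)=+1; (−1)^{1·1·21}·(+1)^1·(+1)^1 = -1.
v=37: a=37^4·(≡23), b=37^3·(≡17) mod 37; (23|37)=-1, (17|37)=-1; (−1)^{4·3·18}·(-1)^3·(-1)^4 = -1.
v=5: a=5^-1·(≡4), b=5^-4·(≡2) mod 5; (4|5)=+1, (2|5)=-1; (−1)^{-1·-4·2}·(+1)^-4·(-1)^-1 = -1.
v=23: a=23^1·(≡1), b=23^1·(≡17) mod 23; (1|23)=+1, (17|23)=-1; (−1)^{1·1·11}·(+1)^1·(-1)^1 = +1.
v=3: a=3^-8·(≡2), b=3^-6·(≡2) mod 3; (2|3)=-1, (2|3)=-1; (−1)^{-8·-6·1}·(-1)^-6·(-1)^-8 = +1.
v=11: a=11^1·(≡8), b=11^3·(≡3) mod 11; (8|11)=-1, (3|11)=+1; (−1)^{1·3·5}·(-1)^3·(+1)^1 = +1.
(1849430, 11673167 / ℚ) ramifies at {2, 5, 37, 43}: a division algebra.

[2, 5, 37, 43]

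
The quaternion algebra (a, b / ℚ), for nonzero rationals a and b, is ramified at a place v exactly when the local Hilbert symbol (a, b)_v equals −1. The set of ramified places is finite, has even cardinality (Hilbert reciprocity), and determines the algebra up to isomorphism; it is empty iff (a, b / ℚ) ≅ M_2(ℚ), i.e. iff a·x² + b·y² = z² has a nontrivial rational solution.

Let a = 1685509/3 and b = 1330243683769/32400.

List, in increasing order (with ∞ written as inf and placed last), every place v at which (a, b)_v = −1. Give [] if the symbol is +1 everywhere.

[7, 13, 23, 29]

Mod squares: a ≡ 14007, b ≡ 3289. Check v ∈ {∞, 2, 3, 5, 7, 11, 13, 17, 19, 23, 29}.
v=3: a=3^-1·(≡1), b=3^-4·(≡1) mod 3; (1|3)=+1, (1|3)=+1; (−1)^{-1·-4·1}·(+1)^-4·(+1)^-1 = +1.
v=2: v_2(a)=0, v_2(b)=-4; units ≡ 7, 1 (mod 8); ε·ε+αω+βω = 1·0+0·0+-4·0 ≡ 0  ⇒  (a,b)_2 = +1.
v=17: a=17^0·(≡9), b=17^2·(≡8) mod 17; (9|17)=+1, (8|17)=+1; (−1)^{0·2·8}·(+1)^2·(+1)^0 = +1.
v=7: a=7^1·(≡5), b=7^2·(≡3) mod 7; (5|7)=-1, (3|7)=-1; (−1)^{1·2·3}·(-1)^2·(-1)^1 = -1.
v=11: a=11^0·(≡4), b=11^1·(≡8) mod 11; (4|11)=+1, (8|11)=-1; (−1)^{0·1·5}·(+1)^1·(-1)^0 = +1.
v=23: a=23^1·(≡17), b=23^1·(≡21) mod 23; (17|23)=-1, (21|23)=-1; (−1)^{1·1·11}·(-1)^1·(-1)^1 = -1.
v=29: a=29^1·(≡21), b=29^0·(≡17) mod 29; (21|29)=-1, (17|29)=-1; (−1)^{1·0·14}·(-1)^0·(-1)^1 = -1.
v=∞: 14007 > 0 and 3289 > 0  ⇒  (a,b)_∞ = +1.
v=5: a=5^0·(≡3), b=5^-2·(≡4) mod 5; (3|5)=-1, (4|5)=+1; (−1)^{0·-2·2}·(-1)^-2·(+1)^0 = +1.
v=19: a=19^2·(≡11), b=19^0·(≡2) mod 19; (11|19)=+1, (2|19)=-1; (−1)^{2·0·9}·(+1)^0·(-1)^2 = +1.
v=13: a=13^0·(≡11), b=13^5·(≡6) mod 13; (11|13)=-1, (6|13)=-1; (−1)^{0·5·6}·(-1)^5·(-1)^0 = -1.
Ram(14007, 3289) = {7, 13, 23, 29}; no ℚ_7-point on the conic.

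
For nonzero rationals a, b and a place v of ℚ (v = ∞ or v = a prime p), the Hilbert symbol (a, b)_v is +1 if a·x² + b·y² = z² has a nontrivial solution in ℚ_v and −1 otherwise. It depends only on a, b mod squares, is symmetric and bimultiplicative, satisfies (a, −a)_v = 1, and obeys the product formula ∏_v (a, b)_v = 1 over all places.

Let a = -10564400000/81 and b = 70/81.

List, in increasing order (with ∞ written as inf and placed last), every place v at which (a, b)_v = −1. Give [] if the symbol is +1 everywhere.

[2, 5]

Mod squares: a ≡ -110, b ≡ 70. Check v ∈ {∞, 2, 3, 5, 7, 11}.
v=∞: -110 < 0 and 70 > 0  ⇒  (a,b)_∞ = +1.
v=11: a=11^1·(≡3), b=11^0·(≡1) mod 11; (3|11)=+1, (1|11)=+1; (−1)^{1·0·5}·(+1)^0·(+1)^1 = +1.
v=2: v_2(a)=7, v_2(b)=1; units ≡ 1, 3 (mod 8); ε·ε+αω+βω = 0·1+7·1+1·0 ≡ 1  ⇒  (a,b)_2 = -1.
v=7: a=7^4·(≡1), b=7^1·(≡6) mod 7; (1|7)=+1, (6|7)=-1; (−1)^{4·1·3}·(+1)^1·(-1)^4 = +1.
v=3: a=3^-4·(≡1), b=3^-4·(≡1) mod 3; (1|3)=+1, (1|3)=+1; (−1)^{-4·-4·1}·(+1)^-4·(+1)^-4 = +1.
v=5: a=5^5·(≡2), b=5^1·(≡4) mod 5; (2|5)=-1, (4|5)=+1; (−1)^{5·1·2}·(-1)^1·(+1)^5 = -1.
Ram(-110, 70) = {2, 5}; no ℚ_2-point on the conic.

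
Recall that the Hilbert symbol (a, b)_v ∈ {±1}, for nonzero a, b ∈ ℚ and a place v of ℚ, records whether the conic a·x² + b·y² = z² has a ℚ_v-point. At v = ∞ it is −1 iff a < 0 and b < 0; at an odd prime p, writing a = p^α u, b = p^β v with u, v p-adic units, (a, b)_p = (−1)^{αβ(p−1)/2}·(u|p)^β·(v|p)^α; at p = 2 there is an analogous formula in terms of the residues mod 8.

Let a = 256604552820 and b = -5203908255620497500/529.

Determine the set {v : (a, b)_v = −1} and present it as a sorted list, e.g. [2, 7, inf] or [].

(a, b) ≡ (3855005, -430559) mod (ℚ^×)²; places V = {2, 3, 5, 7, 11, 17, 19, 23, 31, 43, ∞}.
(a,b)_2: α=2, β=2; u≡5, v≡1 (mod 8); ε(u)ε(v)=0·0, αω(v)=2·0, βω(u)=2·1; sum ≡ 0  ⇒  +1.
(a,b)_43: α=2, u≡2; β=3, v≡23 (mod 43); (2|43)=-1, (23|43)=+1; sign (−1)^0·-1^3·+1^2 = -1.
(a,b)_17: α=1, u≡1; β=1, v≡10 (mod 17); (1|17)=+1, (10|17)=-1; sign (−1)^0·+1^1·-1^1 = -1.
(a,b)_∞: sgn(3855005)=+, sgn(-430559)=−, so +1.
(a,b)_23: α=0, u≡19; β=-2, v≡18 (mod 23); (19|23)=-1, (18|23)=+1; sign (−1)^0·-1^-2·+1^0 = +1.
(a,b)_7: α=1, u≡4; β=4, v≡4 (mod 7); (4|7)=+1, (4|7)=+1; sign (−1)^0·+1^4·+1^1 = +1.
(a,b)_19: α=1, u≡15; β=1, v≡4 (mod 19); (15|19)=-1, (4|19)=+1; sign (−1)^1·-1^1·+1^1 = +1.
(a,b)_5: α=1, u≡4; β=4, v≡1 (mod 5); (4|5)=+1, (1|5)=+1; sign (−1)^0·+1^4·+1^1 = +1.
(a,b)_3: α=2, u≡2; β=2, v≡1 (mod 3); (2|3)=-1, (1|3)=+1; sign (−1)^0·-1^2·+1^2 = +1.
(a,b)_11: α=1, u≡7; β=2, v≡1 (mod 11); (7|11)=-1, (1|11)=+1; sign (−1)^0·-1^2·+1^1 = +1.
(a,b)_31: α=1, u≡5; β=1, v≡22 (mod 31); (5|31)=+1, (22|31)=-1; sign (−1)^1·+1^1·-1^1 = +1.
(3855005, -430559 / ℚ) ramifies at {17, 43}: a division algebra.

[17, 43]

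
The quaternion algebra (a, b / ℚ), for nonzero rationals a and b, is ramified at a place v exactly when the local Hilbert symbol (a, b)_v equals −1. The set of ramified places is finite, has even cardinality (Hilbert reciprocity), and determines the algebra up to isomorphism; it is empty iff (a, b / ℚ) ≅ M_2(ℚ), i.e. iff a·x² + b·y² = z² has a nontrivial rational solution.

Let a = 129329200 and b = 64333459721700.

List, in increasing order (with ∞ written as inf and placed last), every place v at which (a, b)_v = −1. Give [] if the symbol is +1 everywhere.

Mod squares: a ≡ 323323, b ≡ 697. Check v ∈ {∞, 2, 3, 5, 7, 11, 13, 17, 19, 41}.
v=5: a=5^2·(≡3), b=5^2·(≡3) mod 5; (3|5)=-1, (3|5)=-1; (−1)^{2·2·2}·(-1)^2·(-1)^2 = +1.
v=3: a=3^0·(≡1), b=3^2·(≡1) mod 3; (1|3)=+1, (1|3)=+1; (−1)^{0·2·1}·(+1)^2·(+1)^0 = +1.
v=∞: 323323 > 0 and 697 > 0  ⇒  (a,b)_∞ = +1.
v=41: a=41^0·(≡30), b=41^3·(≡7) mod 41; (30|41)=-1, (7|41)=-1; (−1)^{0·3·20}·(-1)^3·(-1)^0 = -1.
v=7: a=7^1·(≡3), b=7^0·(≡1) mod 7; (3|7)=-1, (1|7)=+1; (−1)^{1·0·3}·(-1)^0·(+1)^1 = +1.
v=19: a=19^1·(≡12), b=19^2·(≡15) mod 19; (12|19)=-1, (15|19)=-1; (−1)^{1·2·9}·(-1)^2·(-1)^1 = -1.
v=13: a=13^1·(≡7), b=13^2·(≡11) mod 13; (7|13)=-1, (11|13)=-1; (−1)^{1·2·6}·(-1)^2·(-1)^1 = -1.
v=2: v_2(a)=4, v_2(b)=2; units ≡ 3, 1 (mod 8); ε·ε+αω+βω = 1·0+4·0+2·1 ≡ 0  ⇒  (a,b)_2 = +1.
v=11: a=11^1·(≡4), b=11^0·(≡4) mod 11; (4|11)=+1, (4|11)=+1; (−1)^{1·0·5}·(+1)^0·(+1)^1 = +1.
v=17: a=17^1·(≡15), b=17^1·(≡12) mod 17; (15|17)=+1, (12|17)=-1; (−1)^{1·1·8}·(+1)^1·(-1)^1 = -1.
Ram(323323, 697) = {13, 17, 19, 41}; no ℚ_13-point on the conic.

[13, 17, 19, 41]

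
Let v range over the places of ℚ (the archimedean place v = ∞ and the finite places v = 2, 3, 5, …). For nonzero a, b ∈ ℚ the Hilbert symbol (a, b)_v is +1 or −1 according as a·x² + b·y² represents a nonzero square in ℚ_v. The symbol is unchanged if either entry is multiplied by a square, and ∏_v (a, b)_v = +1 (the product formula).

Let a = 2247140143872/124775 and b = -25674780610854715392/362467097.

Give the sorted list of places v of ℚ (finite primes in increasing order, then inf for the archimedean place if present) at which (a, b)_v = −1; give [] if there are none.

[7, 19, 29, 31]

Mod squares: a ≡ 35750533, b ≡ -9269. Check v ∈ {∞, 2, 3, 5, 7, 13, 19, 23, 29, 31, 41}.
v=31: a=31^-1·(≡26), b=31^-3·(≡27) mod 31; (26|31)=-1, (27|31)=-1; (−1)^{-1·-3·15}·(-1)^-3·(-1)^-1 = -1.
v=23: a=23^-1·(≡2), b=23^-3·(≡10) mod 23; (2|23)=+1, (10|23)=-1; (−1)^{-1·-3·11}·(+1)^-3·(-1)^-1 = +1.
v=2: v_2(a)=8, v_2(b)=16; units ≡ 5, 3 (mod 8); ε·ε+αω+βω = 0·1+8·1+16·1 ≡ 0  ⇒  (a,b)_2 = +1.
v=5: a=5^-2·(≡2), b=5^0·(≡4) mod 5; (2|5)=-1, (4|5)=+1; (−1)^{-2·0·2}·(-1)^0·(+1)^-2 = +1.
v=3: a=3^6·(≡1), b=3^10·(≡1) mod 3; (1|3)=+1, (1|3)=+1; (−1)^{6·10·1}·(+1)^10·(+1)^6 = +1.
v=7: a=7^-1·(≡5), b=7^0·(≡3) mod 7; (5|7)=-1, (3|7)=-1; (−1)^{-1·0·3}·(-1)^0·(-1)^-1 = -1.
v=41: a=41^2·(≡8), b=41^2·(≡26) mod 41; (8|41)=+1, (26|41)=-1; (−1)^{2·2·20}·(+1)^2·(-1)^2 = +1.
v=∞: 35750533 > 0 and -9269 < 0  ⇒  (a,b)_∞ = +1.
v=13: a=13^1·(≡11), b=13^1·(≡2) mod 13; (11|13)=-1, (2|13)=-1; (−1)^{1·1·6}·(-1)^1·(-1)^1 = +1.
v=19: a=19^1·(≡14), b=19^2·(≡14) mod 19; (14|19)=-1, (14|19)=-1; (−1)^{1·2·9}·(-1)^2·(-1)^1 = -1.
v=29: a=29^1·(≡4), b=29^2·(≡18) mod 29; (4|29)=+1, (18|29)=-1; (−1)^{1·2·14}·(+1)^2·(-1)^1 = -1.
Ram(35750533, -9269) = {7, 19, 29, 31}; no ℚ_7-point on the conic.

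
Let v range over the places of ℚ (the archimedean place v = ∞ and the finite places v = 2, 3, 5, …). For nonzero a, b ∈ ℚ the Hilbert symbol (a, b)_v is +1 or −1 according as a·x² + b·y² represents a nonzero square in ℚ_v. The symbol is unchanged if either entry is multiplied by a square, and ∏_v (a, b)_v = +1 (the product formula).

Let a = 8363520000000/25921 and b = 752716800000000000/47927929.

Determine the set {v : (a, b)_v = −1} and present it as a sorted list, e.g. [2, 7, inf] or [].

[2, 3]

(a, b) ≡ (30, 30) mod (ℚ^×)²; places V = {2, 3, 5, 7, 11, 23, 43, ∞}.
(a,b)_3: α=3, u≡1; β=5, v≡1 (mod 3); (1|3)=+1, (1|3)=+1; sign (−1)^1·+1^5·+1^3 = -1.
(a,b)_7: α=-2, u≡1; β=-2, v≡1 (mod 7); (1|7)=+1, (1|7)=+1; sign (−1)^0·+1^-2·+1^-2 = +1.
(a,b)_23: α=-2, u≡14; β=-2, v≡22 (mod 23); (14|23)=-1, (22|23)=-1; sign (−1)^0·-1^-2·-1^-2 = +1.
(a,b)_2: α=15, β=19; u≡7, v≡7 (mod 8); ε(u)ε(v)=1·1, αω(v)=15·0, βω(u)=19·0; sum ≡ 1  ⇒  -1.
(a,b)_43: α=0, u≡20; β=-2, v≡20 (mod 43); (20|43)=-1, (20|43)=-1; sign (−1)^0·-1^-2·-1^0 = +1.
(a,b)_5: α=7, u≡1; β=11, v≡1 (mod 5); (1|5)=+1, (1|5)=+1; sign (−1)^0·+1^11·+1^7 = +1.
(a,b)_∞: sgn(30)=+, sgn(30)=+, so +1.
(a,b)_11: α=2, u≡8; β=2, v≡6 (mod 11); (8|11)=-1, (6|11)=-1; sign (−1)^0·-1^2·-1^2 = +1.
|Ram(30, 30)| = 2, even; anisotropic at {2, 3}.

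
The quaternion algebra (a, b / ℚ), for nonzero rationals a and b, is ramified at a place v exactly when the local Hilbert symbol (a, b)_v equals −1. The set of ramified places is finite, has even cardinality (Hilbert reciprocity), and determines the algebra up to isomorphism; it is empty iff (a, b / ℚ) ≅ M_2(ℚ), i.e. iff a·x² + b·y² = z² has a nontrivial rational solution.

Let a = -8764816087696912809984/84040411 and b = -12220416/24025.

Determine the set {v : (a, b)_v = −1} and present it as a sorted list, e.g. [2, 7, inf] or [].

[2, 3, 13, 17, 29, inf]

(a, b) ≡ (-15834, -1326) mod (ℚ^×)²; places V = {2, 3, 5, 7, 11, 13, 17, 19, 29, 31, ∞}.
(a,b)_29: α=1, u≡4; β=0, v≡3 (mod 29); (4|29)=+1, (3|29)=-1; sign (−1)^0·+1^0·-1^1 = -1.
(a,b)_5: α=0, u≡1; β=-2, v≡4 (mod 5); (1|5)=+1, (4|5)=+1; sign (−1)^0·+1^-2·+1^0 = +1.
(a,b)_11: α=2, u≡8; β=0, v≡1 (mod 11); (8|11)=-1, (1|11)=+1; sign (−1)^0·-1^0·+1^2 = +1.
(a,b)_31: α=-4, u≡28; β=-2, v≡5 (mod 31); (28|31)=+1, (5|31)=+1; sign (−1)^0·+1^-2·+1^-4 = +1.
(a,b)_13: α=-1, u≡9; β=1, v≡11 (mod 13); (9|13)=+1, (11|13)=-1; sign (−1)^0·+1^1·-1^-1 = -1.
(a,b)_3: α=7, u≡2; β=3, v≡2 (mod 3); (2|3)=-1, (2|3)=-1; sign (−1)^1·-1^3·-1^7 = -1.
(a,b)_∞: sgn(-15834)=−, sgn(-1326)=−, so -1.
(a,b)_17: α=6, u≡3; β=1, v≡12 (mod 17); (3|17)=-1, (12|17)=-1; sign (−1)^0·-1^1·-1^6 = -1.
(a,b)_7: α=-1, u≡3; β=0, v≡2 (mod 7); (3|7)=-1, (2|7)=+1; sign (−1)^0·-1^0·+1^-1 = +1.
(a,b)_2: α=17, β=11; u≡3, v≡1 (mod 8); ε(u)ε(v)=1·0, αω(v)=17·0, βω(u)=11·1; sum ≡ 1  ⇒  -1.
(a,b)_19: α=2, u≡8; β=0, v≡11 (mod 19); (8|19)=-1, (11|19)=+1; sign (−1)^0·-1^0·+1^2 = +1.
(-15834, -1326 / ℚ) ramifies at {2, 3, 13, 17, 29, ∞}: a division algebra.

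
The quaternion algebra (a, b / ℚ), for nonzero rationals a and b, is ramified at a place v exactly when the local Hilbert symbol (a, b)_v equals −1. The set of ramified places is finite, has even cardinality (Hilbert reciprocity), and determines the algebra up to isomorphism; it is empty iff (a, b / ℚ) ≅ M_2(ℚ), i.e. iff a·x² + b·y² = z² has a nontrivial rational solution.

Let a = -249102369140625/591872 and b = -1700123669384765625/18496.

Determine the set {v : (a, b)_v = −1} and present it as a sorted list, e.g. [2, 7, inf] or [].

Mod squares: a ≡ -770, b ≡ -2145. Check v ∈ {∞, 2, 3, 5, 7, 11, 13, 17}.
v=17: a=17^-2·(≡11), b=17^-2·(≡11) mod 17; (11|17)=-1, (11|17)=-1; (−1)^{-2·-2·8}·(-1)^-2·(-1)^-2 = +1.
v=5: a=5^9·(≡1), b=5^11·(≡1) mod 5; (1|5)=+1, (1|5)=+1; (−1)^{9·11·2}·(+1)^11·(+1)^9 = +1.
v=3: a=3^4·(≡1), b=3^5·(≡2) mod 3; (1|3)=+1, (2|3)=-1; (−1)^{4·5·1}·(+1)^5·(-1)^4 = +1.
v=7: a=7^1·(≡4), b=7^2·(≡4) mod 7; (4|7)=+1, (4|7)=+1; (−1)^{1·2·3}·(+1)^2·(+1)^1 = +1.
v=13: a=13^2·(≡1), b=13^3·(≡4) mod 13; (1|13)=+1, (4|13)=+1; (−1)^{2·3·6}·(+1)^3·(+1)^2 = +1.
v=∞: -770 < 0 and -2145 < 0  ⇒  (a,b)_∞ = -1.
v=2: v_2(a)=-11, v_2(b)=-6; units ≡ 7, 7 (mod 8); ε·ε+αω+βω = 1·1+-11·0+-6·0 ≡ 1  ⇒  (a,b)_2 = -1.
v=11: a=11^3·(≡8), b=11^3·(≡4) mod 11; (8|11)=-1, (4|11)=+1; (−1)^{3·3·5}·(-1)^3·(+1)^3 = +1.
(-770, -2145 / ℚ) ramifies at {2, ∞}: a division algebra.

[2, inf]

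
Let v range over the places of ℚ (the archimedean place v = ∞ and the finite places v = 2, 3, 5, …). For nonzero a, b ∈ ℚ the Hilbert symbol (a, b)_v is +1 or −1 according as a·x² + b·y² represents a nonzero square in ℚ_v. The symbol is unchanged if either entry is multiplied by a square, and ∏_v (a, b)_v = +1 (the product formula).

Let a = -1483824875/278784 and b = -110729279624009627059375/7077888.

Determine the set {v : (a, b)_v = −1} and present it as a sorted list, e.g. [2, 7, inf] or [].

[5, 23, 29, inf]

(a, b) ≡ (-43355, -4485) mod (ℚ^×)²; places V = {2, 3, 5, 11, 13, 23, 29, 37, ∞}.
(a,b)_2: α=-8, β=-18; u≡5, v≡3 (mod 8); ε(u)ε(v)=0·1, αω(v)=-8·1, βω(u)=-18·1; sum ≡ 0  ⇒  +1.
(a,b)_23: α=1, u≡1; β=3, v≡12 (mod 23); (1|23)=+1, (12|23)=+1; sign (−1)^1·+1^3·+1^1 = -1.
(a,b)_3: α=-2, u≡1; β=-3, v≡2 (mod 3); (1|3)=+1, (2|3)=-1; sign (−1)^0·+1^-3·-1^-2 = +1.
(a,b)_37: α=2, u≡30; β=4, v≡35 (mod 37); (30|37)=+1, (35|37)=-1; sign (−1)^0·+1^4·-1^2 = +1.
(a,b)_29: α=1, u≡1; β=4, v≡17 (mod 29); (1|29)=+1, (17|29)=-1; sign (−1)^0·+1^4·-1^1 = -1.
(a,b)_5: α=3, u≡4; β=5, v≡2 (mod 5); (4|5)=+1, (2|5)=-1; sign (−1)^0·+1^5·-1^3 = -1.
(a,b)_11: α=-2, u≡10; β=0, v≡4 (mod 11); (10|11)=-1, (4|11)=+1; sign (−1)^0·-1^0·+1^-2 = +1.
(a,b)_13: α=1, u≡11; β=3, v≡7 (mod 13); (11|13)=-1, (7|13)=-1; sign (−1)^0·-1^3·-1^1 = +1.
(a,b)_∞: sgn(-43355)=−, sgn(-4485)=−, so -1.
|Ram(-43355, -4485)| = 4, even; anisotropic at {5, 23, 29, ∞}.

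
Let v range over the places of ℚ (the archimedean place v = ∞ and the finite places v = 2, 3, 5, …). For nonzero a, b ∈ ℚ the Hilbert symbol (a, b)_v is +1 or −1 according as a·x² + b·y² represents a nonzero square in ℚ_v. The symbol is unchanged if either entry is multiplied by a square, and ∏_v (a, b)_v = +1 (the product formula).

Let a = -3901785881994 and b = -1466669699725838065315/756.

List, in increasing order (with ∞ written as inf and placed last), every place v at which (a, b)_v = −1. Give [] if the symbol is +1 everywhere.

[11, inf]

Mod squares: a ≡ -26, b ≡ -15015. Check v ∈ {∞, 2, 3, 5, 7, 11, 13, 19, 23, 41, 43}.
v=23: a=23^0·(≡11), b=23^2·(≡13) mod 23; (11|23)=-1, (13|23)=+1; (−1)^{0·2·11}·(-1)^2·(+1)^0 = +1.
v=∞: -26 < 0 and -15015 < 0  ⇒  (a,b)_∞ = -1.
v=41: a=41^0·(≡3), b=41^2·(≡4) mod 41; (3|41)=-1, (4|41)=+1; (−1)^{0·2·20}·(-1)^2·(+1)^0 = +1.
v=3: a=3^4·(≡1), b=3^-3·(≡2) mod 3; (1|3)=+1, (2|3)=-1; (−1)^{4·-3·1}·(+1)^-3·(-1)^4 = +1.
v=2: v_2(a)=1, v_2(b)=-2; units ≡ 3, 1 (mod 8); ε·ε+αω+βω = 1·0+1·0+-2·1 ≡ 0  ⇒  (a,b)_2 = +1.
v=5: a=5^0·(≡1), b=5^1·(≡2) mod 5; (1|5)=+1, (2|5)=-1; (−1)^{0·1·2}·(+1)^1·(-1)^0 = +1.
v=7: a=7^2·(≡2), b=7^-1·(≡1) mod 7; (2|7)=+1, (1|7)=+1; (−1)^{2·-1·3}·(+1)^-1·(+1)^2 = +1.
v=43: a=43^2·(≡15), b=43^2·(≡31) mod 43; (15|43)=+1, (31|43)=+1; (−1)^{2·2·21}·(+1)^2·(+1)^2 = +1.
v=19: a=19^0·(≡2), b=19^2·(≡15) mod 19; (2|19)=-1, (15|19)=-1; (−1)^{0·2·9}·(-1)^2·(-1)^0 = +1.
v=11: a=11^2·(≡10), b=11^3·(≡8) mod 11; (10|11)=-1, (8|11)=-1; (−1)^{2·3·5}·(-1)^3·(-1)^2 = -1.
v=13: a=13^3·(≡8), b=13^5·(≡7) mod 13; (8|13)=-1, (7|13)=-1; (−1)^{3·5·6}·(-1)^5·(-1)^3 = +1.
(-26, -15015 / ℚ) ramifies at {11, ∞}: a division algebra.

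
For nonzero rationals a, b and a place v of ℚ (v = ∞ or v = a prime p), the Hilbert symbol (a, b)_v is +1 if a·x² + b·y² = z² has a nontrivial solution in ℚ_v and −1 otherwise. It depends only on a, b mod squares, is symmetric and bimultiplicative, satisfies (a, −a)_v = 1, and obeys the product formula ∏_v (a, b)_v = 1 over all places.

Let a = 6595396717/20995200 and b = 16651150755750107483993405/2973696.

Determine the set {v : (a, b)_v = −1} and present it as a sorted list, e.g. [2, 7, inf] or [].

Mod squares: a ≡ 745706, b ≡ 6557070. Check v ∈ {∞, 2, 3, 5, 7, 11, 13, 17, 19, 23, 29, 43}.
v=11: a=11^0·(≡5), b=11^-2·(≡1) mod 11; (5|11)=+1, (1|11)=+1; (−1)^{0·-2·5}·(+1)^-2·(+1)^0 = +1.
v=29: a=29^1·(≡4), b=29^4·(≡20) mod 29; (4|29)=+1, (20|29)=+1; (−1)^{1·4·14}·(+1)^4·(+1)^1 = +1.
v=43: a=43^1·(≡31), b=43^3·(≡7) mod 43; (31|43)=+1, (7|43)=-1; (−1)^{1·3·21}·(+1)^3·(-1)^1 = +1.
v=17: a=17^0·(≡1), b=17^1·(≡7) mod 17; (1|17)=+1, (7|17)=-1; (−1)^{0·1·8}·(+1)^1·(-1)^0 = +1.
v=2: v_2(a)=-7, v_2(b)=-13; units ≡ 5, 7 (mod 8); ε·ε+αω+βω = 0·1+-7·0+-13·1 ≡ 1  ⇒  (a,b)_2 = -1.
v=19: a=19^2·(≡10), b=19^4·(≡13) mod 19; (10|19)=-1, (13|19)=-1; (−1)^{2·4·9}·(-1)^4·(-1)^2 = +1.
v=13: a=13^1·(≡8), b=13^3·(≡3) mod 13; (8|13)=-1, (3|13)=+1; (−1)^{1·3·6}·(-1)^3·(+1)^1 = -1.
v=7: a=7^2·(≡3), b=7^0·(≡1) mod 7; (3|7)=-1, (1|7)=+1; (−1)^{2·0·3}·(-1)^0·(+1)^2 = +1.
v=∞: 745706 > 0 and 6557070 > 0  ⇒  (a,b)_∞ = +1.
v=23: a=23^1·(≡20), b=23^3·(≡20) mod 23; (20|23)=-1, (20|23)=-1; (−1)^{1·3·11}·(-1)^3·(-1)^1 = -1.
v=5: a=5^-2·(≡4), b=5^1·(≡1) mod 5; (4|5)=+1, (1|5)=+1; (−1)^{-2·1·2}·(+1)^1·(+1)^-2 = +1.
v=3: a=3^-8·(≡2), b=3^-1·(≡1) mod 3; (2|3)=-1, (1|3)=+1; (−1)^{-8·-1·1}·(-1)^-1·(+1)^-8 = -1.
|Ram(745706, 6557070)| = 4, even; anisotropic at {2, 3, 13, 23}.

[2, 3, 13, 23]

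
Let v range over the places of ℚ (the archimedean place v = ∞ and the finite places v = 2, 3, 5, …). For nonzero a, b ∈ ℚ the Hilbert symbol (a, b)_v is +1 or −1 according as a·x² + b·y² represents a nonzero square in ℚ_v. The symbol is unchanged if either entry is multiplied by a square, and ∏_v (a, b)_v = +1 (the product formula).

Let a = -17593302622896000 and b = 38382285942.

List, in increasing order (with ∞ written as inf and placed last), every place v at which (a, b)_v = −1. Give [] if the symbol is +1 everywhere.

[2, 5, 11, 17]

Mod squares: a ≡ -510510, b ≡ 22. Check v ∈ {∞, 2, 3, 5, 7, 11, 13, 17}.
v=11: a=11^1·(≡6), b=11^1·(≡8) mod 11; (6|11)=-1, (8|11)=-1; (−1)^{1·1·5}·(-1)^1·(-1)^1 = -1.
v=17: a=17^3·(≡1), b=17^2·(≡14) mod 17; (1|17)=+1, (14|17)=-1; (−1)^{3·2·8}·(+1)^2·(-1)^3 = -1.
v=13: a=13^3·(≡4), b=13^2·(≡10) mod 13; (4|13)=+1, (10|13)=+1; (−1)^{3·2·6}·(+1)^2·(+1)^3 = +1.
v=2: v_2(a)=7, v_2(b)=1; units ≡ 1, 3 (mod 8); ε·ε+αω+βω = 0·1+7·1+1·0 ≡ 1  ⇒  (a,b)_2 = -1.
v=3: a=3^3·(≡2), b=3^6·(≡1) mod 3; (2|3)=-1, (1|3)=+1; (−1)^{3·6·1}·(-1)^6·(+1)^3 = +1.
v=∞: -510510 < 0 and 22 > 0  ⇒  (a,b)_∞ = +1.
v=7: a=7^3·(≡6), b=7^2·(≡2) mod 7; (6|7)=-1, (2|7)=+1; (−1)^{3·2·3}·(-1)^2·(+1)^3 = +1.
v=5: a=5^3·(≡2), b=5^0·(≡2) mod 5; (2|5)=-1, (2|5)=-1; (−1)^{3·0·2}·(-1)^0·(-1)^3 = -1.
Ram(-510510, 22) = {2, 5, 11, 17}; no ℚ_2-point on the conic.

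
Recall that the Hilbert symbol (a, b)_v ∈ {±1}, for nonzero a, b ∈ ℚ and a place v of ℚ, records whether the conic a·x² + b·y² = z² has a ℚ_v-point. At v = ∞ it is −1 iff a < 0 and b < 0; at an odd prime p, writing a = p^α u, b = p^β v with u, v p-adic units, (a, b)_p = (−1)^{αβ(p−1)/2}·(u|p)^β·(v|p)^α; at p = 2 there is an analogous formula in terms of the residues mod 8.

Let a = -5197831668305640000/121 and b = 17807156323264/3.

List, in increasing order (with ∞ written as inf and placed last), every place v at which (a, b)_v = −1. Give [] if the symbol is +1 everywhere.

Mod squares: a ≡ -21489, b ≡ 266133. Check v ∈ {∞, 2, 3, 5, 7, 11, 13, 19, 23, 29}.
v=11: a=11^-2·(≡1), b=11^2·(≡6) mod 11; (1|11)=+1, (6|11)=-1; (−1)^{-2·2·5}·(+1)^2·(-1)^-2 = +1.
v=23: a=23^4·(≡4), b=23^3·(≡3) mod 23; (4|23)=+1, (3|23)=+1; (−1)^{4·3·11}·(+1)^3·(+1)^4 = +1.
v=19: a=19^1·(≡16), b=19^1·(≡16) mod 19; (16|19)=+1, (16|19)=+1; (−1)^{1·1·9}·(+1)^1·(+1)^1 = -1.
v=7: a=7^4·(≡4), b=7^3·(≡1) mod 7; (4|7)=+1, (1|7)=+1; (−1)^{4·3·3}·(+1)^3·(+1)^4 = +1.
v=5: a=5^4·(≡1), b=5^0·(≡3) mod 5; (1|5)=+1, (3|5)=-1; (−1)^{4·0·2}·(+1)^0·(-1)^4 = +1.
v=13: a=13^1·(≡11), b=13^0·(≡3) mod 13; (11|13)=-1, (3|13)=+1; (−1)^{1·0·6}·(-1)^0·(+1)^1 = +1.
v=3: a=3^3·(≡1), b=3^-1·(≡1) mod 3; (1|3)=+1, (1|3)=+1; (−1)^{3·-1·1}·(+1)^-1·(+1)^3 = -1.
v=2: v_2(a)=6, v_2(b)=6; units ≡ 7, 5 (mod 8); ε·ε+αω+βω = 1·0+6·1+6·0 ≡ 0  ⇒  (a,b)_2 = +1.
v=29: a=29^1·(≡16), b=29^1·(≡25) mod 29; (16|29)=+1, (25|29)=+1; (−1)^{1·1·14}·(+1)^1·(+1)^1 = +1.
v=∞: -21489 < 0 and 266133 > 0  ⇒  (a,b)_∞ = +1.
(-21489, 266133 / ℚ) ramifies at {3, 19}: a division algebra.

[3, 19]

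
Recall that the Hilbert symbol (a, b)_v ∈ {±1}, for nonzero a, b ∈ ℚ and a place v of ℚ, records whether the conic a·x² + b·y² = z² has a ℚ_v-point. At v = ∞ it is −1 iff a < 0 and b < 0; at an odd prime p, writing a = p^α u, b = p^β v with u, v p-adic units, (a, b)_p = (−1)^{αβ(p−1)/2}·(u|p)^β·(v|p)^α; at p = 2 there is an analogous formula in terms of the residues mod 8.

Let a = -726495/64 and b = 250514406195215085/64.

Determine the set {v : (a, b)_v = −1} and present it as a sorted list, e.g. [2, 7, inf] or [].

[3, 5, 7, 17]

(a, b) ≡ (-726495, 242165) mod (ℚ^×)²; places V = {2, 3, 5, 7, 11, 17, 37, ∞}.
(a,b)_11: α=1, u≡6; β=3, v≡4 (mod 11); (6|11)=-1, (4|11)=+1; sign (−1)^1·-1^3·+1^1 = +1.
(a,b)_2: α=-6, β=-6; u≡1, v≡5 (mod 8); ε(u)ε(v)=0·0, αω(v)=-6·1, βω(u)=-6·0; sum ≡ 0  ⇒  +1.
(a,b)_17: α=1, u≡12; β=3, v≡9 (mod 17); (12|17)=-1, (9|17)=+1; sign (−1)^0·-1^3·+1^1 = -1.
(a,b)_37: α=1, u≡21; β=3, v≡9 (mod 37); (21|37)=+1, (9|37)=+1; sign (−1)^0·+1^3·+1^1 = +1.
(a,b)_7: α=1, u≡4; β=5, v≡4 (mod 7); (4|7)=+1, (4|7)=+1; sign (−1)^1·+1^5·+1^1 = -1.
(a,b)_5: α=1, u≡4; β=1, v≡3 (mod 5); (4|5)=+1, (3|5)=-1; sign (−1)^0·+1^1·-1^1 = -1.
(a,b)_3: α=1, u≡1; β=2, v≡2 (mod 3); (1|3)=+1, (2|3)=-1; sign (−1)^0·+1^2·-1^1 = -1.
(a,b)_∞: sgn(-726495)=−, sgn(242165)=+, so +1.
Ram(-726495, 242165) = {3, 5, 7, 17}; no ℚ_3-point on the conic.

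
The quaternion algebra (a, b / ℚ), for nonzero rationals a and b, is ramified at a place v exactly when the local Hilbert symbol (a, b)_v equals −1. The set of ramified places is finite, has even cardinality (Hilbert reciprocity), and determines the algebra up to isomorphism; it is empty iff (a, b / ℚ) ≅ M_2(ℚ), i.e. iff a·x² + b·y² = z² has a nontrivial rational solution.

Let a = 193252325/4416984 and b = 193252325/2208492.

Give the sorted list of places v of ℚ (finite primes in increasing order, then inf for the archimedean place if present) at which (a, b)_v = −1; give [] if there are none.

(a, b) ≡ (2622, 1311) mod (ℚ^×)²; places V = {2, 3, 5, 7, 11, 13, 19, 23, ∞}.
(a,b)_13: α=-2, u≡1; β=-2, v≡2 (mod 13); (1|13)=+1, (2|13)=-1; sign (−1)^0·+1^-2·-1^-2 = +1.
(a,b)_7: α=2, u≡4; β=2, v≡1 (mod 7); (4|7)=+1, (1|7)=+1; sign (−1)^0·+1^2·+1^2 = +1.
(a,b)_23: α=1, u≡17; β=1, v≡11 (mod 23); (17|23)=-1, (11|23)=-1; sign (−1)^1·-1^1·-1^1 = -1.
(a,b)_19: α=3, u≡7; β=3, v≡14 (mod 19); (7|19)=+1, (14|19)=-1; sign (−1)^1·+1^3·-1^3 = +1.
(a,b)_∞: sgn(2622)=+, sgn(1311)=+, so +1.
(a,b)_2: α=-3, β=-2; u≡7, v≡7 (mod 8); ε(u)ε(v)=1·1, αω(v)=-3·0, βω(u)=-2·0; sum ≡ 1  ⇒  -1.
(a,b)_5: α=2, u≡2; β=2, v≡4 (mod 5); (2|5)=-1, (4|5)=+1; sign (−1)^0·-1^2·+1^2 = +1.
(a,b)_11: α=-2, u≡4; β=-2, v≡8 (mod 11); (4|11)=+1, (8|11)=-1; sign (−1)^0·+1^-2·-1^-2 = +1.
(a,b)_3: α=-3, u≡1; β=-3, v≡2 (mod 3); (1|3)=+1, (2|3)=-1; sign (−1)^1·+1^-3·-1^-3 = +1.
|Ram(2622, 1311)| = 2, even; anisotropic at {2, 23}.

[2, 23]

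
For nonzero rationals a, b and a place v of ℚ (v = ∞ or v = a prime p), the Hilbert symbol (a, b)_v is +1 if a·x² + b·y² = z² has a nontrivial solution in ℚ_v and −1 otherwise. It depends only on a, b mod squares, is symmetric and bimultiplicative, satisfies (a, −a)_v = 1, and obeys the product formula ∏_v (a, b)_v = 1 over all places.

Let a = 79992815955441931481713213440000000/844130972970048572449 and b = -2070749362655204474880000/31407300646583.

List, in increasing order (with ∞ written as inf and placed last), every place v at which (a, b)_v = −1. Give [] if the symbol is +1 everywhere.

Mod squares: a ≡ 285285, b ≡ -6279. Check v ∈ {∞, 2, 3, 5, 7, 11, 13, 19, 23, 31, 47}.
v=19: a=19^9·(≡17), b=19^6·(≡13) mod 19; (17|19)=+1, (13|19)=-1; (−1)^{9·6·9}·(+1)^6·(-1)^9 = -1.
v=2: v_2(a)=40, v_2(b)=28; units ≡ 5, 1 (mod 8); ε·ε+αω+βω = 0·0+40·0+28·1 ≡ 0  ⇒  (a,b)_2 = +1.
v=5: a=5^7·(≡3), b=5^4·(≡4) mod 5; (3|5)=-1, (4|5)=+1; (−1)^{7·4·2}·(-1)^4·(+1)^7 = +1.
v=47: a=47^-6·(≡2), b=47^-4·(≡38) mod 47; (2|47)=+1, (38|47)=-1; (−1)^{-6·-4·23}·(+1)^-4·(-1)^-6 = +1.
v=∞: 285285 > 0 and -6279 < 0  ⇒  (a,b)_∞ = +1.
v=7: a=7^1·(≡4), b=7^1·(≡3) mod 7; (4|7)=+1, (3|7)=-1; (−1)^{1·1·3}·(+1)^1·(-1)^1 = +1.
v=11: a=11^1·(≡10), b=11^0·(≡8) mod 11; (10|11)=-1, (8|11)=-1; (−1)^{1·0·5}·(-1)^0·(-1)^1 = -1.
v=23: a=23^-8·(≡8), b=23^-5·(≡2) mod 23; (8|23)=+1, (2|23)=+1; (−1)^{-8·-5·11}·(+1)^-5·(+1)^-8 = +1.
v=3: a=3^1·(≡1), b=3^1·(≡1) mod 3; (1|3)=+1, (1|3)=+1; (−1)^{1·1·1}·(+1)^1·(+1)^1 = -1.
v=13: a=13^1·(≡12), b=13^1·(≡7) mod 13; (12|13)=+1, (7|13)=-1; (−1)^{1·1·6}·(+1)^1·(-1)^1 = -1.
v=31: a=31^2·(≡22), b=31^2·(≡8) mod 31; (22|31)=-1, (8|31)=+1; (−1)^{2·2·15}·(-1)^2·(+1)^2 = +1.
Ram(285285, -6279) = {3, 11, 13, 19}; no ℚ_3-point on the conic.

[3, 11, 13, 19]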